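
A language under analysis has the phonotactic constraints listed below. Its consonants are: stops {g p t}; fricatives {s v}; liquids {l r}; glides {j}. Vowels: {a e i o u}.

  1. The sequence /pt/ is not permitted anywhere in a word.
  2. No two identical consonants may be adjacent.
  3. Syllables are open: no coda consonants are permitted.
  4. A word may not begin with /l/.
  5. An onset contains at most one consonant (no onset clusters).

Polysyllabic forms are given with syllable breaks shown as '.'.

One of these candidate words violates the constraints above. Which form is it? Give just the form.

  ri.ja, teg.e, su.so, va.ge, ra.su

ri.ja — σ1 onset /r/, coda /∅/ ok; σ2 onset /j/, coda /∅/ ok → licit
teg.e — violates constraint 3: syllable 1 coda /g/ has 1 consonant (> 0) → illicit
su.so — σ1 onset /s/, coda /∅/ ok; σ2 onset /s/, coda /∅/ ok → licit
va.ge — σ1 onset /v/, coda /∅/ ok; σ2 onset /g/, coda /∅/ ok → licit
ra.su — σ1 onset /r/, coda /∅/ ok; σ2 onset /s/, coda /∅/ ok → licit

teg.e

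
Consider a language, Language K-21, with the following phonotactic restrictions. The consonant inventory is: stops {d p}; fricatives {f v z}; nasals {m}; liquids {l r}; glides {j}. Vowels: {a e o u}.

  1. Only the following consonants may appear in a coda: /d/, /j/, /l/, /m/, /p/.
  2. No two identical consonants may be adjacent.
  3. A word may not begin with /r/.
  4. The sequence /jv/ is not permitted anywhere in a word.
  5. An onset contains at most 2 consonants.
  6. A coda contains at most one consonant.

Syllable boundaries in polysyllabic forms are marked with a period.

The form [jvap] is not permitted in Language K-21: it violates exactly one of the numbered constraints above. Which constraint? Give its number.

4

[jvap]: contains banned sequence /jv/.
This is a violation of constraint 4: "The sequence /jv/ is not permitted anywhere in a word."
The remaining constraints (1, 2, 3, 5, 6) are satisfied.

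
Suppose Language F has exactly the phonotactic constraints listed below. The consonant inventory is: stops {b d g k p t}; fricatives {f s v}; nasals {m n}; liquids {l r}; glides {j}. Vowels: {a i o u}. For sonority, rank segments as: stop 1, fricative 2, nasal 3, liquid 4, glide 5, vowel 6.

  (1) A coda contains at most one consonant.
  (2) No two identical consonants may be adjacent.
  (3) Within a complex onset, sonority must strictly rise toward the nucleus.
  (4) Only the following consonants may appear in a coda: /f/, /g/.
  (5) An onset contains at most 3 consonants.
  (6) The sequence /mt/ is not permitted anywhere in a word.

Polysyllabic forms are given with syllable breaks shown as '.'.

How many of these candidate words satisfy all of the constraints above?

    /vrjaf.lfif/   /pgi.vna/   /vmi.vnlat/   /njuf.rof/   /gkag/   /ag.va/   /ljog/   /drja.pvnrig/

/vrjaf.lfif/ — violates constraint 3: syllable 2 onset /lf/: /l/ (liquid, 4) → /f/ (fricative, 2) does not rise → illicit
/pgi.vna/ — violates constraint 3: syllable 1 onset /pg/: /p/ (stop, 1) → /g/ (stop, 1) does not rise → illicit
/vmi.vnlat/ — violates constraint 4: syllable 2 coda contains /t/, which is not a licensed coda consonant → illicit
/njuf.rof/ — σ1 onset /nj/ (3→5 rises), coda /f/ ok; σ2 onset /r/, coda /f/ ok → licit
/gkag/ — violates constraint 3: syllable 1 onset /gk/: /g/ (stop, 1) → /k/ (stop, 1) does not rise → illicit
/ag.va/ — σ1 onset /∅/, coda /g/ ok; σ2 onset /v/, coda /∅/ ok → licit
/ljog/ — σ1 onset /lj/ (4→5 rises), coda /g/ ok → licit
/drja.pvnrig/ — violates constraint 5: syllable 2 onset /pvnr/ has 4 consonants (> 3) → illicit
Licit: /njuf.rof/, /ag.va/, /ljog/ → 3.

3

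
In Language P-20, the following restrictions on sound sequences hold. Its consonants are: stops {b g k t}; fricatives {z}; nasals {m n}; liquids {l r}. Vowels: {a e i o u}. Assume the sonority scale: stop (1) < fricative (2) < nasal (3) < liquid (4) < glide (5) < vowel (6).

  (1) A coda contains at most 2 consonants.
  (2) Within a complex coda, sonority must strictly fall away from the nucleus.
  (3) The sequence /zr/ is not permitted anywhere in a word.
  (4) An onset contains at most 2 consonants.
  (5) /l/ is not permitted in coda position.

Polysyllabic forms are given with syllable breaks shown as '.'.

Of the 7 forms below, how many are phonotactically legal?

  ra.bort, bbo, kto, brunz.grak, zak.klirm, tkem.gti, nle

ra.bort — σ1 onset /r/, coda /∅/ ok; σ2 onset /b/, coda /rt/ (4→1 falls) ok → phonotactically legal
bbo — σ1 onset /bb/ (2C), coda /∅/ ok → phonotactically legal
kto — σ1 onset /kt/ (2C), coda /∅/ ok → phonotactically legal
brunz.grak — σ1 onset /br/ (2C), coda /nz/ (3→2 falls) ok; σ2 onset /gr/ (2C), coda /k/ ok → phonotactically legal
zak.klirm — σ1 onset /z/, coda /k/ ok; σ2 onset /kl/ (2C), coda /rm/ (4→3 falls) ok → phonotactically legal
tkem.gti — σ1 onset /tk/ (2C), coda /m/ ok; σ2 onset /gt/ (2C), coda /∅/ ok → phonotactically legal
nle — σ1 onset /nl/ (2C), coda /∅/ ok → phonotactically legal
Phonotactically legal: ra.bort, bbo, kto, brunz.grak, zak.klirm, tkem.gti, nle → 7.

7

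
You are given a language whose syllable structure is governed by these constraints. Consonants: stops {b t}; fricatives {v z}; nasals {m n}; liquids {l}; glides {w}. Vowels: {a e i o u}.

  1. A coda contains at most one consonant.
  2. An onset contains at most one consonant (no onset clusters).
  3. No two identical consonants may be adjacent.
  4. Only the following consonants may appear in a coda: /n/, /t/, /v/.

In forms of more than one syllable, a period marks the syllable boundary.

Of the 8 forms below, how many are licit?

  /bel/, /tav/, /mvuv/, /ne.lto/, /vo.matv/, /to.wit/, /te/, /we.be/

/bel/ — violates constraint 4: syllable 1 coda contains /l/, which is not a licensed coda consonant → illicit
/tav/ — σ1 onset /t/, coda /v/ ok → licit
/mvuv/ — violates constraint 2: syllable 1 onset /mv/ has 2 consonants (> 1) → illicit
/ne.lto/ — violates constraint 2: syllable 2 onset /lt/ has 2 consonants (> 1) → illicit
/vo.matv/ — violates constraint 1: syllable 2 coda /tv/ has 2 consonants (> 1) → illicit
/to.wit/ — σ1 onset /t/, coda /∅/ ok; σ2 onset /w/, coda /t/ ok → licit
/te/ — σ1 onset /t/, coda /∅/ ok → licit
/we.be/ — σ1 onset /w/, coda /∅/ ok; σ2 onset /b/, coda /∅/ ok → licit
Licit: /tav/, /to.wit/, /te/, /we.be/ → 4.

4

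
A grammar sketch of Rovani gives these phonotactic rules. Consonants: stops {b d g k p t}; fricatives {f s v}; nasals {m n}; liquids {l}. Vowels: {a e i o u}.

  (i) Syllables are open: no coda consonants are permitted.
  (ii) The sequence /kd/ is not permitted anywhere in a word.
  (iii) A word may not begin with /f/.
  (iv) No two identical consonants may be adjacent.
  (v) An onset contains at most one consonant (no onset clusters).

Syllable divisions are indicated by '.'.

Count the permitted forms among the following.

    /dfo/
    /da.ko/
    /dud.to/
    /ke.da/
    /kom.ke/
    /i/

/dfo/ — violates constraint (v): syllable 1 onset /df/ has 2 consonants (> 1) → not permitted
/da.ko/ — σ1 onset /d/, coda /∅/ ok; σ2 onset /k/, coda /∅/ ok → permitted
/dud.to/ — violates constraint (i): syllable 1 coda /d/ has 1 consonant (> 0) → not permitted
/ke.da/ — σ1 onset /k/, coda /∅/ ok; σ2 onset /d/, coda /∅/ ok → permitted
/kom.ke/ — violates constraint (i): syllable 1 coda /m/ has 1 consonant (> 0) → not permitted
/i/ — σ1 onset /∅/, coda /∅/ ok → permitted
Permitted: /da.ko/, /ke.da/, /i/ → 3.

3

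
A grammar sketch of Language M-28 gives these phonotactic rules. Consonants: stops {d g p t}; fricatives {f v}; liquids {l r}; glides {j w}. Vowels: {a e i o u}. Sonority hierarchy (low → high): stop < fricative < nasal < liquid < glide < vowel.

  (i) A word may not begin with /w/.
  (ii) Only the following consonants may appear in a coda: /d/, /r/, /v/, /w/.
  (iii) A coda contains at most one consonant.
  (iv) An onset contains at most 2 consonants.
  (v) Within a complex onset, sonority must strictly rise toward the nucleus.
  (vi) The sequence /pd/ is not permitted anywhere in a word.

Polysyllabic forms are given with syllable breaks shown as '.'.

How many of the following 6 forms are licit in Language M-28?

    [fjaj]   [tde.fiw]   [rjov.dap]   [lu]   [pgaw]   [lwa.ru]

2

[fjaj] — violates constraint (ii): syllable 1 coda contains /j/, which is not a licensed coda consonant → illicit
[tde.fiw] — violates constraint (v): syllable 1 onset /td/: /t/ (stop, 1) → /d/ (stop, 1) does not rise → illicit
[rjov.dap] — violates constraint (ii): syllable 2 coda contains /p/, which is not a licensed coda consonant → illicit
[lu] — σ1 onset /l/, coda /∅/ ok → licit
[pgaw] — violates constraint (v): syllable 1 onset /pg/: /p/ (stop, 1) → /g/ (stop, 1) does not rise → illicit
[lwa.ru] — σ1 onset /lw/ (4→5 rises), coda /∅/ ok; σ2 onset /r/, coda /∅/ ok → licit
Licit: [lu], [lwa.ru] → 2.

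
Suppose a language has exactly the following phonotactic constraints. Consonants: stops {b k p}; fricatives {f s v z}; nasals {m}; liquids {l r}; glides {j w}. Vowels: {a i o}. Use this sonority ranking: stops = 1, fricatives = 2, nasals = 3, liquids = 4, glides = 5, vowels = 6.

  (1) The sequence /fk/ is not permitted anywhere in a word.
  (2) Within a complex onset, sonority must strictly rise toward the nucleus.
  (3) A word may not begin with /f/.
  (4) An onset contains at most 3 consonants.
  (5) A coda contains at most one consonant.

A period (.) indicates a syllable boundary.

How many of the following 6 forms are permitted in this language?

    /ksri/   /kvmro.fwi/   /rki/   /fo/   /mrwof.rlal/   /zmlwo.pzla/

/ksri/ — σ1 onset /ksr/ (1→2→4 rises), coda /∅/ ok → permitted
/kvmro.fwi/ — violates constraint 4: syllable 1 onset /kvmr/ has 4 consonants (> 3) → not permitted
/rki/ — violates constraint 2: syllable 1 onset /rk/: /r/ (liquid, 4) → /k/ (stop, 1) does not rise → not permitted
/fo/ — violates constraint 3: word begins with /f/ → not permitted
/mrwof.rlal/ — violates constraint 2: syllable 2 onset /rl/: /r/ (liquid, 4) → /l/ (liquid, 4) does not rise → not permitted
/zmlwo.pzla/ — violates constraint 4: syllable 1 onset /zmlw/ has 4 consonants (> 3) → not permitted
Permitted: /ksri/ → 1.

1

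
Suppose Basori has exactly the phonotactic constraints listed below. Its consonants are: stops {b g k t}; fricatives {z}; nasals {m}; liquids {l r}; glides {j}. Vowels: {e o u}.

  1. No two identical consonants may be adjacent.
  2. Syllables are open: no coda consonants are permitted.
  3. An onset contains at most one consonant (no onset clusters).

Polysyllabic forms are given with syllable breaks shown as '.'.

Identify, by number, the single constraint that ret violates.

ret: syllable 1 coda /t/ has 1 consonant (> 0).
This is a violation of constraint 2: "Syllables are open: no coda consonants are permitted."
The remaining constraints (1, 3) are satisfied.

2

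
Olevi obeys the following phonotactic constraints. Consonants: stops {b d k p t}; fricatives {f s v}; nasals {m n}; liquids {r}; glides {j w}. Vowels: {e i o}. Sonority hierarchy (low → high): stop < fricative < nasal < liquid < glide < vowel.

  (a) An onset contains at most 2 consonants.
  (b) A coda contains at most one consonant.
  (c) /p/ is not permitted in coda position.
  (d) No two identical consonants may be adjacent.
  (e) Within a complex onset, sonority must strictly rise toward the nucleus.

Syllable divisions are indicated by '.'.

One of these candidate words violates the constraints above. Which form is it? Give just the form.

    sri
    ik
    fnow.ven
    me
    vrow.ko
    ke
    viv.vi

sri — σ1 onset /sr/ (2→4 rises), coda /∅/ ok → well-formed
ik — σ1 onset /∅/, coda /k/ ok → well-formed
fnow.ven — σ1 onset /fn/ (2→3 rises), coda /w/ ok; σ2 onset /v/, coda /n/ ok → well-formed
me — σ1 onset /m/, coda /∅/ ok → well-formed
vrow.ko — σ1 onset /vr/ (2→4 rises), coda /w/ ok; σ2 onset /k/, coda /∅/ ok → well-formed
ke — σ1 onset /k/, coda /∅/ ok → well-formed
viv.vi — violates constraint (d): adjacent identical consonants /vv/ → ill-formed

viv.vi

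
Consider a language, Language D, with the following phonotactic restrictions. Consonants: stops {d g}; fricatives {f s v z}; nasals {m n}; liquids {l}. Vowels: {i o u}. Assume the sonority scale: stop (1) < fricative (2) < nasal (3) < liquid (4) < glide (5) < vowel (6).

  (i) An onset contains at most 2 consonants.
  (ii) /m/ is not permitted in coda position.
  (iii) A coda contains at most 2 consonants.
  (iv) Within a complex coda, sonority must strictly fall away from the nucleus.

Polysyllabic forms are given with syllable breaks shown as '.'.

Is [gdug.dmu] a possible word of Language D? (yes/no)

[gdug.dmu] — σ1 onset /gd/ (2C), coda /g/ ok; σ2 onset /dm/ (2C), coda /∅/ ok → well-formed

yes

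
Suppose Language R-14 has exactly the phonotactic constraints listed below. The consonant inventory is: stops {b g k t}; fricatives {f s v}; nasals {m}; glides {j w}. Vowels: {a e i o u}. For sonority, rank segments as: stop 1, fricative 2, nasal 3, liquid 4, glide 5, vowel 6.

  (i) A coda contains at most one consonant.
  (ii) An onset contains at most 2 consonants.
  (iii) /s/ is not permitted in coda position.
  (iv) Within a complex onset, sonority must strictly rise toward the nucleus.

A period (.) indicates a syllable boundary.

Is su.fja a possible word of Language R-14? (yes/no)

su.fja — σ1 onset /s/, coda /∅/ ok; σ2 onset /fj/ (2→5 rises), coda /∅/ ok → permitted

yes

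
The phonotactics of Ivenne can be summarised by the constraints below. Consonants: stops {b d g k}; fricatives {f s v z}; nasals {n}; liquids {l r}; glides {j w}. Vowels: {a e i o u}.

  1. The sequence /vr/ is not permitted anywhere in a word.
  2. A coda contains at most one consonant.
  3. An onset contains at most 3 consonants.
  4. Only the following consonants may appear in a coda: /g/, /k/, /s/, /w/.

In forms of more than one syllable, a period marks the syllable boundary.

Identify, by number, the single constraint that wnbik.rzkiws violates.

wnbik.rzkiws: syllable 2 coda /ws/ has 2 consonants (> 1).
This is a violation of constraint 2: "A coda contains at most one consonant."
The remaining constraints (1, 3, 4) are satisfied.

2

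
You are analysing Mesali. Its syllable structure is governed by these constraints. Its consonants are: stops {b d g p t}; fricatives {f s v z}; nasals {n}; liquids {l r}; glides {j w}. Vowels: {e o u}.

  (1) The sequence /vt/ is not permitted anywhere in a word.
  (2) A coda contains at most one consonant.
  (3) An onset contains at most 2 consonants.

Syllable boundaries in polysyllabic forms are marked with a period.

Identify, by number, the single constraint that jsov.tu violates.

jsov.tu: contains banned sequence /vt/.
This is a violation of constraint 1: "The sequence /vt/ is not permitted anywhere in a word."
The remaining constraints (2, 3) are satisfied.

1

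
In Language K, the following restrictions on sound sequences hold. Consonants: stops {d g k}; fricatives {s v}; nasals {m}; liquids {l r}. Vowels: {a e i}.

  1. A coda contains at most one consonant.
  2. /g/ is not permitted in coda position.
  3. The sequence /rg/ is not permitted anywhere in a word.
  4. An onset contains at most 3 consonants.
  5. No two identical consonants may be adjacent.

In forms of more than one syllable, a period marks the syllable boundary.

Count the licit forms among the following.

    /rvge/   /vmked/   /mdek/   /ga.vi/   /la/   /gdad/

6

/rvge/ — σ1 onset /rvg/ (3C), coda /∅/ ok → licit
/vmked/ — σ1 onset /vmk/ (3C), coda /d/ ok → licit
/mdek/ — σ1 onset /md/ (2C), coda /k/ ok → licit
/ga.vi/ — σ1 onset /g/, coda /∅/ ok; σ2 onset /v/, coda /∅/ ok → licit
/la/ — σ1 onset /l/, coda /∅/ ok → licit
/gdad/ — σ1 onset /gd/ (2C), coda /d/ ok → licit
Licit: /rvge/, /vmked/, /mdek/, /ga.vi/, /la/, /gdad/ → 6.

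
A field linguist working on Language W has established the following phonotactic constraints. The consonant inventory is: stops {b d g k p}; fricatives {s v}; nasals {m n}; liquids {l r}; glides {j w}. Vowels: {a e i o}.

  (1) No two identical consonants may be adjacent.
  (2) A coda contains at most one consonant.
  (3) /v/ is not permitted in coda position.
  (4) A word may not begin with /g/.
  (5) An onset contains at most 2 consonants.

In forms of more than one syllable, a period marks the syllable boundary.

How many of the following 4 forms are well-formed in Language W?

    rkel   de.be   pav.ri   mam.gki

3

rkel — σ1 onset /rk/ (2C), coda /l/ ok → well-formed
de.be — σ1 onset /d/, coda /∅/ ok; σ2 onset /b/, coda /∅/ ok → well-formed
pav.ri — violates constraint 3: syllable 1 coda contains /v/ → ill-formed
mam.gki — σ1 onset /m/, coda /m/ ok; σ2 onset /gk/ (2C), coda /∅/ ok → well-formed
Well-formed: rkel, de.be, mam.gki → 3.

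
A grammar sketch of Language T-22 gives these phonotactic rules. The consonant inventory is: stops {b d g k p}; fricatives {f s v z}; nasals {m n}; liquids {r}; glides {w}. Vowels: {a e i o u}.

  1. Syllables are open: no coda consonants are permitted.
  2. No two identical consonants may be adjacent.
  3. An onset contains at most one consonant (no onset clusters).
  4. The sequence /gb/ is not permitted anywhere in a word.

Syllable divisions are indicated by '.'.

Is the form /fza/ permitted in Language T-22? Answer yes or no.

no

/fza/ — violates constraint 3: syllable 1 onset /fz/ has 2 consonants (> 1) → not permitted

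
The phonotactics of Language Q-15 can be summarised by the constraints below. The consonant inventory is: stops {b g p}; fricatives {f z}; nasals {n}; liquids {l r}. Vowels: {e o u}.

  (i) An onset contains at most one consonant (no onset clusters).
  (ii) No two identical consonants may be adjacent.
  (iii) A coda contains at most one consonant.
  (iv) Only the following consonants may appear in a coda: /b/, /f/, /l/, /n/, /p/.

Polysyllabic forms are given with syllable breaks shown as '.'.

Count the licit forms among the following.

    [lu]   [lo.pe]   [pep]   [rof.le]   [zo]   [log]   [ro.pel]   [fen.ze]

[lu] — σ1 onset /l/, coda /∅/ ok → licit
[lo.pe] — σ1 onset /l/, coda /∅/ ok; σ2 onset /p/, coda /∅/ ok → licit
[pep] — σ1 onset /p/, coda /p/ ok → licit
[rof.le] — σ1 onset /r/, coda /f/ ok; σ2 onset /l/, coda /∅/ ok → licit
[zo] — σ1 onset /z/, coda /∅/ ok → licit
[log] — violates constraint (iv): syllable 1 coda contains /g/, which is not a licensed coda consonant → illicit
[ro.pel] — σ1 onset /r/, coda /∅/ ok; σ2 onset /p/, coda /l/ ok → licit
[fen.ze] — σ1 onset /f/, coda /n/ ok; σ2 onset /z/, coda /∅/ ok → licit
Licit: [lu], [lo.pe], [pep], [rof.le], [zo], [ro.pel], [fen.ze] → 7.

7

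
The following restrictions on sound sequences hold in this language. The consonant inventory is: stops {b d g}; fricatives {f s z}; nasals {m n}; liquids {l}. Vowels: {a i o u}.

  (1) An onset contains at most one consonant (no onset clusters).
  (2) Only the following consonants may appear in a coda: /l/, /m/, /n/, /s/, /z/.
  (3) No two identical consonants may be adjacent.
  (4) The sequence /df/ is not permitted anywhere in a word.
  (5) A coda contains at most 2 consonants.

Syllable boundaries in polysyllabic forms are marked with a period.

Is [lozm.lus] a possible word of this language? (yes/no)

yes

[lozm.lus] — σ1 onset /l/, coda /zm/ (2C) ok; σ2 onset /l/, coda /s/ ok → permitted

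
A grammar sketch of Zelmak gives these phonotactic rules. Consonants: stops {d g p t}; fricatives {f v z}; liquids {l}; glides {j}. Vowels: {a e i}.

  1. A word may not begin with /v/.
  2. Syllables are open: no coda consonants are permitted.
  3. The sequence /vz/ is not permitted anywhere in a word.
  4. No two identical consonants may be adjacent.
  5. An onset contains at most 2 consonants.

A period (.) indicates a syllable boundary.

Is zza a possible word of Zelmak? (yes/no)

no

zza — violates constraint 4: adjacent identical consonants /zz/ → phonotactically illegal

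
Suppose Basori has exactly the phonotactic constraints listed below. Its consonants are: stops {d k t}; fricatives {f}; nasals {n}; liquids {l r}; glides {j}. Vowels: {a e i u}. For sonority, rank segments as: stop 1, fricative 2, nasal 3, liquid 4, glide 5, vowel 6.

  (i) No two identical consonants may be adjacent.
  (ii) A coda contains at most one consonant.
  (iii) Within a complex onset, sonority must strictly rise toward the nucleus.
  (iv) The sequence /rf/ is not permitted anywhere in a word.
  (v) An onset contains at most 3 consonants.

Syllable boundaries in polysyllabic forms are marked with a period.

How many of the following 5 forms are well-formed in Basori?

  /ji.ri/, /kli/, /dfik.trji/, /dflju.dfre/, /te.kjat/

/ji.ri/ — σ1 onset /j/, coda /∅/ ok; σ2 onset /r/, coda /∅/ ok → well-formed
/kli/ — σ1 onset /kl/ (1→4 rises), coda /∅/ ok → well-formed
/dfik.trji/ — σ1 onset /df/ (1→2 rises), coda /k/ ok; σ2 onset /trj/ (1→4→5 rises), coda /∅/ ok → well-formed
/dflju.dfre/ — violates constraint (v): syllable 1 onset /dflj/ has 4 consonants (> 3) → ill-formed
/te.kjat/ — σ1 onset /t/, coda /∅/ ok; σ2 onset /kj/ (1→5 rises), coda /t/ ok → well-formed
Well-formed: /ji.ri/, /kli/, /dfik.trji/, /te.kjat/ → 4.

4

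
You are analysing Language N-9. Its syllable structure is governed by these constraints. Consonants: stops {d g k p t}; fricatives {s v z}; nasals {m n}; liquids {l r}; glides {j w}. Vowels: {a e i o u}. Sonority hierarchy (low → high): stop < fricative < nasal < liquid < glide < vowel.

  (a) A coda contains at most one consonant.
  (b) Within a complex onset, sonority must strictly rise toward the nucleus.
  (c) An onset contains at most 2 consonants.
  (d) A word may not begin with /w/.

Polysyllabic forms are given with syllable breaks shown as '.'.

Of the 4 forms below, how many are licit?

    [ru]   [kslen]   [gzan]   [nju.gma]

3

[ru] — σ1 onset /r/, coda /∅/ ok → licit
[kslen] — violates constraint (c): syllable 1 onset /ksl/ has 3 consonants (> 2) → illicit
[gzan] — σ1 onset /gz/ (1→2 rises), coda /n/ ok → licit
[nju.gma] — σ1 onset /nj/ (3→5 rises), coda /∅/ ok; σ2 onset /gm/ (1→3 rises), coda /∅/ ok → licit
Licit: [ru], [gzan], [nju.gma] → 3.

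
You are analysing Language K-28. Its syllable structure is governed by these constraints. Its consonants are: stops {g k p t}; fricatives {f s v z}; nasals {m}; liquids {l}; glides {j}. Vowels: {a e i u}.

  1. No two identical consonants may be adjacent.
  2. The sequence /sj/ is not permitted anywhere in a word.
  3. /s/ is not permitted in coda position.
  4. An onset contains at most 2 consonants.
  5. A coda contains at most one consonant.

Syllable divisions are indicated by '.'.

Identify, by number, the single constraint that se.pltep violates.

4

se.pltep: syllable 2 onset /plt/ has 3 consonants (> 2).
This is a violation of constraint 4: "An onset contains at most 2 consonants."
The remaining constraints (1, 2, 3, 5) are satisfied.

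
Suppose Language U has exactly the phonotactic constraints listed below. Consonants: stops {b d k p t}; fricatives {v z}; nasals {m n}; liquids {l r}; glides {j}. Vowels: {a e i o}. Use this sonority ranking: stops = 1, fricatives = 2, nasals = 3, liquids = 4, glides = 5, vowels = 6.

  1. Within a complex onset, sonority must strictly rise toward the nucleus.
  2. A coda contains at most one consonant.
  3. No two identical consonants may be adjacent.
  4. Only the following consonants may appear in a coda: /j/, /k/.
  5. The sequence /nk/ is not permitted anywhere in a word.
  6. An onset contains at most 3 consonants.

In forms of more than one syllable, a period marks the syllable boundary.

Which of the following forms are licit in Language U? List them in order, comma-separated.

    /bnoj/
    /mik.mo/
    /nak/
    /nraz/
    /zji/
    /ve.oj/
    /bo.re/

/bnoj/, /mik.mo/, /nak/, /zji/, /ve.oj/, /bo.re/

/bnoj/ — σ1 onset /bn/ (1→3 rises), coda /j/ ok → licit
/mik.mo/ — σ1 onset /m/, coda /k/ ok; σ2 onset /m/, coda /∅/ ok → licit
/nak/ — σ1 onset /n/, coda /k/ ok → licit
/nraz/ — violates constraint 4: syllable 1 coda contains /z/, which is not a licensed coda consonant → illicit
/zji/ — σ1 onset /zj/ (2→5 rises), coda /∅/ ok → licit
/ve.oj/ — σ1 onset /v/, coda /∅/ ok; σ2 onset /∅/, coda /j/ ok → licit
/bo.re/ — σ1 onset /b/, coda /∅/ ok; σ2 onset /r/, coda /∅/ ok → licit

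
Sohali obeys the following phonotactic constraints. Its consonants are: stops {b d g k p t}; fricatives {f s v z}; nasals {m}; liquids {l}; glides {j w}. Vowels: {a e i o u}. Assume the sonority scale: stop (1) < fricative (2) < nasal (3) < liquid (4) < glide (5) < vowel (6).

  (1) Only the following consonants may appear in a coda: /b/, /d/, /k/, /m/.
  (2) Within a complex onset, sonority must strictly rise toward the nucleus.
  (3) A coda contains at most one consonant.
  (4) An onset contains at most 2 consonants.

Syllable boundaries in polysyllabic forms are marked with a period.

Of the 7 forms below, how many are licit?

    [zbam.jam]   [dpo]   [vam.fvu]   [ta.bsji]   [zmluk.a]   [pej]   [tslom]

0

[zbam.jam] — violates constraint 2: syllable 1 onset /zb/: /z/ (fricative, 2) → /b/ (stop, 1) does not rise → illicit
[dpo] — violates constraint 2: syllable 1 onset /dp/: /d/ (stop, 1) → /p/ (stop, 1) does not rise → illicit
[vam.fvu] — violates constraint 2: syllable 2 onset /fv/: /f/ (fricative, 2) → /v/ (fricative, 2) does not rise → illicit
[ta.bsji] — violates constraint 4: syllable 2 onset /bsj/ has 3 consonants (> 2) → illicit
[zmluk.a] — violates constraint 4: syllable 1 onset /zml/ has 3 consonants (> 2) → illicit
[pej] — violates constraint 1: syllable 1 coda contains /j/, which is not a licensed coda consonant → illicit
[tslom] — violates constraint 4: syllable 1 onset /tsl/ has 3 consonants (> 2) → illicit
No form is licit → 0.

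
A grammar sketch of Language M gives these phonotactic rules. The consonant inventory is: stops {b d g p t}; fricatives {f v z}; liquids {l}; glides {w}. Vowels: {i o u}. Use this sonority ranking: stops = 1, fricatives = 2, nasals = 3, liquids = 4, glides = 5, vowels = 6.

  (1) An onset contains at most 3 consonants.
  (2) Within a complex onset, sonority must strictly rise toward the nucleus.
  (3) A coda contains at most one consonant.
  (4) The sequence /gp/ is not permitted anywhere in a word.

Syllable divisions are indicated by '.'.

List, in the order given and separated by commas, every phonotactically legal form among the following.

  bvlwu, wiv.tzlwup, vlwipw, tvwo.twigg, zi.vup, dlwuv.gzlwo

bvlwu — violates constraint 1: syllable 1 onset /bvlw/ has 4 consonants (> 3) → phonotactically illegal
wiv.tzlwup — violates constraint 1: syllable 2 onset /tzlw/ has 4 consonants (> 3) → phonotactically illegal
vlwipw — violates constraint 3: syllable 1 coda /pw/ has 2 consonants (> 1) → phonotactically illegal
tvwo.twigg — violates constraint 3: syllable 2 coda /gg/ has 2 consonants (> 1) → phonotactically illegal
zi.vup — σ1 onset /z/, coda /∅/ ok; σ2 onset /v/, coda /p/ ok → phonotactically legal
dlwuv.gzlwo — violates constraint 1: syllable 2 onset /gzlw/ has 4 consonants (> 3) → phonotactically illegal

zi.vup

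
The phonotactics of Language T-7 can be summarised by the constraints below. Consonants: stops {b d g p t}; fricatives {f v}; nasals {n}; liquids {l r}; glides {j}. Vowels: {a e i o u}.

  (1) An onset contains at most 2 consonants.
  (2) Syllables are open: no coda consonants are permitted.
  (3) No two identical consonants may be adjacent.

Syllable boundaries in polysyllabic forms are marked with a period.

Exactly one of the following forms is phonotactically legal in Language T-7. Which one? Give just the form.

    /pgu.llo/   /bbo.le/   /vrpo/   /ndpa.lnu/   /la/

/pgu.llo/ — violates constraint 3: adjacent identical consonants /ll/ → phonotactically illegal
/bbo.le/ — violates constraint 3: adjacent identical consonants /bb/ → phonotactically illegal
/vrpo/ — violates constraint 1: syllable 1 onset /vrp/ has 3 consonants (> 2) → phonotactically illegal
/ndpa.lnu/ — violates constraint 1: syllable 1 onset /ndp/ has 3 consonants (> 2) → phonotactically illegal
/la/ — σ1 onset /l/, coda /∅/ ok → phonotactically legal

/la/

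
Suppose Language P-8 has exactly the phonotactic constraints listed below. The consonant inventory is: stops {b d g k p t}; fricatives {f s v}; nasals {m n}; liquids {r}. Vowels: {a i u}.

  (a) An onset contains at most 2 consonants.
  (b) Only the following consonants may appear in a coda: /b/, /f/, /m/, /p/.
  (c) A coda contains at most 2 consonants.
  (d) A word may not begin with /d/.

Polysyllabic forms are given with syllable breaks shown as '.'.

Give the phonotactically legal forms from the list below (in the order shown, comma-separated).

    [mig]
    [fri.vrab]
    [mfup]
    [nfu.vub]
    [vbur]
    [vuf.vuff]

[fri.vrab], [mfup], [nfu.vub], [vuf.vuff]

[mig] — violates constraint (b): syllable 1 coda contains /g/, which is not a licensed coda consonant → phonotactically illegal
[fri.vrab] — σ1 onset /fr/ (2C), coda /∅/ ok; σ2 onset /vr/ (2C), coda /b/ ok → phonotactically legal
[mfup] — σ1 onset /mf/ (2C), coda /p/ ok → phonotactically legal
[nfu.vub] — σ1 onset /nf/ (2C), coda /∅/ ok; σ2 onset /v/, coda /b/ ok → phonotactically legal
[vbur] — violates constraint (b): syllable 1 coda contains /r/, which is not a licensed coda consonant → phonotactically illegal
[vuf.vuff] — σ1 onset /v/, coda /f/ ok; σ2 onset /v/, coda /ff/ (2C) ok → phonotactically legal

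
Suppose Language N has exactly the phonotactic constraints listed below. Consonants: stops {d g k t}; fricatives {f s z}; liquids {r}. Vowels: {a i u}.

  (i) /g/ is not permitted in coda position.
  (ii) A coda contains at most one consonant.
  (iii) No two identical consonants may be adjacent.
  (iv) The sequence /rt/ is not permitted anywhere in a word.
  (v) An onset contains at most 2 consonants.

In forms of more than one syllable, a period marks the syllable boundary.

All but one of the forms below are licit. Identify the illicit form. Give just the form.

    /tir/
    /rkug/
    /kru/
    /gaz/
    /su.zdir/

/tir/ — σ1 onset /t/, coda /r/ ok → licit
/rkug/ — violates constraint (i): syllable 1 coda contains /g/ → illicit
/kru/ — σ1 onset /kr/ (2C), coda /∅/ ok → licit
/gaz/ — σ1 onset /g/, coda /z/ ok → licit
/su.zdir/ — σ1 onset /s/, coda /∅/ ok; σ2 onset /zd/ (2C), coda /r/ ok → licit

/rkug/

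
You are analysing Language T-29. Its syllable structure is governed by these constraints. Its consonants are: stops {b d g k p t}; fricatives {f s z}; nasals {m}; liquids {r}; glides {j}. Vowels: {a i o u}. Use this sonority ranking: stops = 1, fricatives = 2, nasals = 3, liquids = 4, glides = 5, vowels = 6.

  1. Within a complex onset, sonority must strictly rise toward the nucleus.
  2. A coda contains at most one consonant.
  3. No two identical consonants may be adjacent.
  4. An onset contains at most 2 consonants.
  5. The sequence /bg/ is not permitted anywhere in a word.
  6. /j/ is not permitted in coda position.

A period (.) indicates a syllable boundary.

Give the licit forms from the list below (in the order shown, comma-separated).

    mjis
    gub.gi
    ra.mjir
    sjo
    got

mjis — σ1 onset /mj/ (3→5 rises), coda /s/ ok → licit
gub.gi — violates constraint 5: contains banned sequence /bg/ → illicit
ra.mjir — σ1 onset /r/, coda /∅/ ok; σ2 onset /mj/ (3→5 rises), coda /r/ ok → licit
sjo — σ1 onset /sj/ (2→5 rises), coda /∅/ ok → licit
got — σ1 onset /g/, coda /t/ ok → licit

mjis, ra.mjir, sjo, got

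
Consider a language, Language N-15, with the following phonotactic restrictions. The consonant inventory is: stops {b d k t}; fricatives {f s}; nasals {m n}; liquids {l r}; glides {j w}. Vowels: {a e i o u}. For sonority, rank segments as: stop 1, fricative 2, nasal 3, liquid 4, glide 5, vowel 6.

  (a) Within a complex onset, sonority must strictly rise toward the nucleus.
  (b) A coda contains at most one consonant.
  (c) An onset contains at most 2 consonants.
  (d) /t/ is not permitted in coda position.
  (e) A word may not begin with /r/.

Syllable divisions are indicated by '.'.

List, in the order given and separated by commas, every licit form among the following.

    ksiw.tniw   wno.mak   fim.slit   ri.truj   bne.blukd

ksiw.tniw — σ1 onset /ks/ (1→2 rises), coda /w/ ok; σ2 onset /tn/ (1→3 rises), coda /w/ ok → licit
wno.mak — violates constraint (a): syllable 1 onset /wn/: /w/ (glide, 5) → /n/ (nasal, 3) does not rise → illicit
fim.slit — violates constraint (d): syllable 2 coda contains /t/ → illicit
ri.truj — violates constraint (e): word begins with /r/ → illicit
bne.blukd — violates constraint (b): syllable 2 coda /kd/ has 2 consonants (> 1) → illicit

ksiw.tniw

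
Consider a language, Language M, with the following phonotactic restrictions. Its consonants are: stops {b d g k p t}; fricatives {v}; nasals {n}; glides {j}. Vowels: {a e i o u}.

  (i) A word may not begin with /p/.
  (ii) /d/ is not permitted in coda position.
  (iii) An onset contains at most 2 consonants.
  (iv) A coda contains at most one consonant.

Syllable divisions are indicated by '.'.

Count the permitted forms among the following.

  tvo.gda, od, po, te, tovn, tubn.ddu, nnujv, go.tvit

tvo.gda — σ1 onset /tv/ (2C), coda /∅/ ok; σ2 onset /gd/ (2C), coda /∅/ ok → permitted
od — violates constraint (ii): syllable 1 coda contains /d/ → not permitted
po — violates constraint (i): word begins with /p/ → not permitted
te — σ1 onset /t/, coda /∅/ ok → permitted
tovn — violates constraint (iv): syllable 1 coda /vn/ has 2 consonants (> 1) → not permitted
tubn.ddu — violates constraint (iv): syllable 1 coda /bn/ has 2 consonants (> 1) → not permitted
nnujv — violates constraint (iv): syllable 1 coda /jv/ has 2 consonants (> 1) → not permitted
go.tvit — σ1 onset /g/, coda /∅/ ok; σ2 onset /tv/ (2C), coda /t/ ok → permitted
Permitted: tvo.gda, te, go.tvit → 3.

3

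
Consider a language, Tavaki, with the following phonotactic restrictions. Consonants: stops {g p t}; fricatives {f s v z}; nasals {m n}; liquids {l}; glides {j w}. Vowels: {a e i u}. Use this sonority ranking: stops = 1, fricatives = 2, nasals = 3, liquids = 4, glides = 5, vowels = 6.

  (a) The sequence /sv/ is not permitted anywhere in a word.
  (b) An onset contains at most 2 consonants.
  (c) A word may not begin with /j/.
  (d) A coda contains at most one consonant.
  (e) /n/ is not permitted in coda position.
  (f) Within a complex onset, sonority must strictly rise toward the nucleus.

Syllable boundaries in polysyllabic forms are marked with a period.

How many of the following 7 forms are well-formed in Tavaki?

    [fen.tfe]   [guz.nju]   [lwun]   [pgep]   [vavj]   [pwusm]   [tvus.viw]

[fen.tfe] — violates constraint (e): syllable 1 coda contains /n/ → ill-formed
[guz.nju] — σ1 onset /g/, coda /z/ ok; σ2 onset /nj/ (3→5 rises), coda /∅/ ok → well-formed
[lwun] — violates constraint (e): syllable 1 coda contains /n/ → ill-formed
[pgep] — violates constraint (f): syllable 1 onset /pg/: /p/ (stop, 1) → /g/ (stop, 1) does not rise → ill-formed
[vavj] — violates constraint (d): syllable 1 coda /vj/ has 2 consonants (> 1) → ill-formed
[pwusm] — violates constraint (d): syllable 1 coda /sm/ has 2 consonants (> 1) → ill-formed
[tvus.viw] — violates constraint (a): contains banned sequence /sv/ → ill-formed
Well-formed: [guz.nju] → 1.

1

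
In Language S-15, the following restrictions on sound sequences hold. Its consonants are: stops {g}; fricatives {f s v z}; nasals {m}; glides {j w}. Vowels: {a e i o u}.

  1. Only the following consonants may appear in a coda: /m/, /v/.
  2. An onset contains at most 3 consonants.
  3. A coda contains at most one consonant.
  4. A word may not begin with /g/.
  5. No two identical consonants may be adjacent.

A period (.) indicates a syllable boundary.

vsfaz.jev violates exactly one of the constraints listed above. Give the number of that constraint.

vsfaz.jev: syllable 1 coda contains /z/, which is not a licensed coda consonant.
This is a violation of constraint 1: "Only the following consonants may appear in a coda: /m/, /v/."
The remaining constraints (2, 3, 4, 5) are satisfied.

1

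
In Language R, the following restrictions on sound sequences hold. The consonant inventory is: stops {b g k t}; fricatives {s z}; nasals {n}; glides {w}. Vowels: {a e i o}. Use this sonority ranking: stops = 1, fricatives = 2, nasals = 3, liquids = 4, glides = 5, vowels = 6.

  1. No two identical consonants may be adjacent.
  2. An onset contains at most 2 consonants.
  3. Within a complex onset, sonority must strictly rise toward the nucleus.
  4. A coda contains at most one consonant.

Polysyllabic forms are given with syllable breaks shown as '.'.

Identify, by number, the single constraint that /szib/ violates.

/szib/: syllable 1 onset /sz/: /s/ (fricative, 2) → /z/ (fricative, 2) does not rise.
This is a violation of constraint 3: "Within a complex onset, sonority must strictly rise toward the nucleus."
The remaining constraints (1, 2, 4) are satisfied.

3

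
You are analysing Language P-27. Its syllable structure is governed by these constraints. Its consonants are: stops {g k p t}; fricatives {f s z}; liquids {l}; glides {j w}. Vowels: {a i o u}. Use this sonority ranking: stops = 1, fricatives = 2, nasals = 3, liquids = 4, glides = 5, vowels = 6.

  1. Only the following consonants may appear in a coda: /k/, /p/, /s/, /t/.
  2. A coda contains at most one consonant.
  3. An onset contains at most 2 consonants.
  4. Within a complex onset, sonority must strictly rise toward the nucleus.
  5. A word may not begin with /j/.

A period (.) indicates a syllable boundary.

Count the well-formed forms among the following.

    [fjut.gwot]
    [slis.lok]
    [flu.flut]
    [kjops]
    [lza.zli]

[fjut.gwot] — σ1 onset /fj/ (2→5 rises), coda /t/ ok; σ2 onset /gw/ (1→5 rises), coda /t/ ok → well-formed
[slis.lok] — σ1 onset /sl/ (2→4 rises), coda /s/ ok; σ2 onset /l/, coda /k/ ok → well-formed
[flu.flut] — σ1 onset /fl/ (2→4 rises), coda /∅/ ok; σ2 onset /fl/ (2→4 rises), coda /t/ ok → well-formed
[kjops] — violates constraint 2: syllable 1 coda /ps/ has 2 consonants (> 1) → ill-formed
[lza.zli] — violates constraint 4: syllable 1 onset /lz/: /l/ (liquid, 4) → /z/ (fricative, 2) does not rise → ill-formed
Well-formed: [fjut.gwot], [slis.lok], [flu.flut] → 3.

3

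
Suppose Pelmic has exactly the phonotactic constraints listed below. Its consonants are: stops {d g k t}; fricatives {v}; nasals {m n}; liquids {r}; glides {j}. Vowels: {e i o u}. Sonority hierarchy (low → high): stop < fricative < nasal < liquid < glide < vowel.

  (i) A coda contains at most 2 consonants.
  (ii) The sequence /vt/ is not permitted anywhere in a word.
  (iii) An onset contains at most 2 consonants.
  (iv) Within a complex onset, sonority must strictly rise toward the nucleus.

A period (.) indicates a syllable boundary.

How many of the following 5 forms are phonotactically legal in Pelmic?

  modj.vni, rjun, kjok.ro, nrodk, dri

modj.vni — σ1 onset /m/, coda /dj/ (2C) ok; σ2 onset /vn/ (2→3 rises), coda /∅/ ok → phonotactically legal
rjun — σ1 onset /rj/ (4→5 rises), coda /n/ ok → phonotactically legal
kjok.ro — σ1 onset /kj/ (1→5 rises), coda /k/ ok; σ2 onset /r/, coda /∅/ ok → phonotactically legal
nrodk — σ1 onset /nr/ (3→4 rises), coda /dk/ (2C) ok → phonotactically legal
dri — σ1 onset /dr/ (1→4 rises), coda /∅/ ok → phonotactically legal
Phonotactically legal: modj.vni, rjun, kjok.ro, nrodk, dri → 5.

5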